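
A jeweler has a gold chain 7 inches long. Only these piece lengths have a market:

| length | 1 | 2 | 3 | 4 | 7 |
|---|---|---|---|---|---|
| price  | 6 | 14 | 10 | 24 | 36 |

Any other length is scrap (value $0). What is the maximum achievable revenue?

48

Consider every possible first cut. r[k] is the best of p[i]+r[k−i] over all sellable i≤k.
r[1] = 6
r[2] = 14
r[3] = 20  (first piece 1, then r[2]=14)
r[4] = 28  (first piece 2, then r[2]=14)
r[5] = 34  (first piece 1, then r[4]=28)
r[6] = 42  (first piece 2, then r[4]=28)
r[7] = 48  (first piece 1, then r[6]=42)
One optimal cutting: 2 + 2 + 2 + 1 → $48.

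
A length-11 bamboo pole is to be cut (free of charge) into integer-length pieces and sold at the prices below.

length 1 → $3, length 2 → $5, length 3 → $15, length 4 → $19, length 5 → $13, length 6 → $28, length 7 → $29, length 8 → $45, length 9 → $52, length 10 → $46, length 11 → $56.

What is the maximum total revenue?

60

Consider every possible first cut. best[k] is the best of p[i]+best[k−i] over all sellable i≤k.
best[1] = 3
best[2] = max(3+3, 5+0) = 6
best[3] = max(3+6, 5+3, 15+0) = 15
best[4] = max(3+15, 5+6, 15+3, 19+0) = 19
best[5] = max(3+19, 5+15, 15+6, 19+3, 13+0) = 22
best[6] = max(3+22, 5+19, 15+15, 19+6, 13+3, 28+0) = 30
best[7] = max(3+30, 5+22, 15+19, …, 28+3, 29+0) = 34
best[8] = max(3+34, 5+30, 15+22, …, 29+3, 45+0) = 45
best[9] = max(3+45, 5+34, 15+30, …, 45+3, 52+0) = 52
best[10] = max(3+52, 5+45, 15+34, …, 52+3, 46+0) = 55
best[11] = max(3+55, 5+52, 15+45, …, 46+3, 56+0) = 60
One optimal cutting: 8 + 3 → $45 + $15 = $60.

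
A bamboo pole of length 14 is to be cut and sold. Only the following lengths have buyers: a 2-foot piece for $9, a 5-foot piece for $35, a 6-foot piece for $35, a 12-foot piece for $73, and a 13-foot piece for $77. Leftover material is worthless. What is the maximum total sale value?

88

Build f[k] bottom-up: f[k] = max over allowed piece i of (p[i] + f[k−i]).
f[1] = 0
f[2] = 9
f[3] = 9
f[4] = 18  (first piece 2, then f[2]=9)
f[5] = 35
f[6] = 35
f[7] = 44  (first piece 2, then f[5]=35)
f[8] = 44
f[9] = 53  (first piece 2, then f[7]=44)
f[10] = 70  (first piece 5, then f[5]=35)
f[11] = 70
f[12] = 79  (first piece 2, then f[10]=70)
f[13] = 79
f[14] = 88  (first piece 2, then f[12]=79)
One optimal cutting: 5 + 5 + 2 + 2 → $88.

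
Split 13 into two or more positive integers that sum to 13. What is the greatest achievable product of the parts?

108

Fill f[k] for k=2..13: at each k try every first piece i and multiply by the better of (k−i) uncut or f[k−i].
f[2] = 1·max(1,0) = 1·1 = 1
f[3] = 1·max(2,1) = 1·2 = 2
f[4] = 2·max(2,1) = 2·2 = 4
f[5] = 2·max(3,2) = 2·3 = 6
f[6] = 3·max(3,2) = 3·3 = 9
f[7] = 2·max(5,6) = 2·6 = 12
f[8] = 2·max(6,9) = 2·9 = 18
f[9] = 3·max(6,9) = 3·9 = 27
f[10] = 2·max(8,18) = 2·18 = 36
f[11] = 2·max(9,27) = 2·27 = 54
f[12] = 3·max(9,27) = 3·27 = 81
f[13] = 2·max(11,54) = 2·54 = 108
One optimal split: 3 + 3 + 3 + 2 + 2; product 3·3·3·2·2 = 108.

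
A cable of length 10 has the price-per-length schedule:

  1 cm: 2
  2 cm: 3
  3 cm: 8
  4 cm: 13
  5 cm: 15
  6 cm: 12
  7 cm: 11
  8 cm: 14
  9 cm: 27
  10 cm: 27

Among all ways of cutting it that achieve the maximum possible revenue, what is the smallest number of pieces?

Consider every possible first cut. r[k] is the best of p[i]+r[k−i] over all sellable i≤k.
r[1] = 2
r[2] = 4  (first piece 1, then r[1]=2)
r[3] = 8
r[4] = 13
r[5] = 15  (first piece 1, then r[4]=13)
r[6] = 17  (first piece 1, then r[5]=15)
r[7] = 21  (first piece 3, then r[4]=13)
r[8] = 26  (first piece 4, then r[4]=13)
r[9] = 28  (first piece 1, then r[8]=26)
r[10] = 30  (first piece 1, then r[9]=28)
Maximum revenue is 30.
Now minimize piece count subject to staying optimal: for each k, pieces[k] = 1 + min over i with p[i]+r[k−i]=r[k] of pieces[k−i].
pieces[7] = 2
pieces[8] = 2
pieces[9] = 2
pieces[10] = 2

2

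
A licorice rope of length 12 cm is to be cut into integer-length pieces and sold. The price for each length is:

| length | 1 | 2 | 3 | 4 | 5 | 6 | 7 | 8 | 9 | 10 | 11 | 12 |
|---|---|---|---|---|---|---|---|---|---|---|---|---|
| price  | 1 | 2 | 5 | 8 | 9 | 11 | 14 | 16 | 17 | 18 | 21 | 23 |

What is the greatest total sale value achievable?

24

Let R[k] be the best obtainable value from length k. For each k, try every first piece i and keep the best of price[i] + R[k−i].
R[1] = 1
R[2] = max(1+1, 2+0) = 2
R[3] = max(1+2, 2+1, 5+0) = 5
R[4] = max(1+5, 2+2, 5+1, 8+0) = 8
R[5] = max(1+8, 2+5, 5+2, 8+1, 9+0) = 9
R[6] = max(1+9, 2+8, 5+5, 8+2, 9+1, 11+0) = 11
R[7] = max(1+11, 2+9, 5+8, …, 11+1, 14+0) = 14
R[8] = max(1+14, 2+11, 5+9, …, 14+1, 16+0) = 16
R[9] = max(1+16, 2+14, 5+11, …, 16+1, 17+0) = 17
R[10] = max(1+17, 2+16, 5+14, …, 17+1, 18+0) = 19
R[11] = max(1+19, 2+17, 5+16, …, 18+1, 21+0) = 22
R[12] = max(1+22, 2+19, 5+17, …, 21+1, 23+0) = 24
One optimal cutting: 4 + 4 + 4 → ¢8 + ¢8 + ¢8 = ¢24.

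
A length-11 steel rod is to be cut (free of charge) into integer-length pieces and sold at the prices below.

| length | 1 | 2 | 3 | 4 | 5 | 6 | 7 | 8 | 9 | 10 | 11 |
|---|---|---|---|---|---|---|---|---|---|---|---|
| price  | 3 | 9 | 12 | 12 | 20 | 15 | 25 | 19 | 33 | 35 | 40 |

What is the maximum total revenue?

48

Let r[k] be the best obtainable value from length k. For each k, try every first piece i and keep the best of price[i] + r[k−i].
r[1] = 3
r[2] = 9
r[3] = 12  (first piece 1, then r[2]=9)
r[4] = 18  (first piece 2, then r[2]=9)
r[5] = 21  (first piece 1, then r[4]=18)
r[6] = 27  (first piece 2, then r[4]=18)
r[7] = 30  (first piece 1, then r[6]=27)
r[8] = 36  (first piece 2, then r[6]=27)
r[9] = 39  (first piece 1, then r[8]=36)
r[10] = 45  (first piece 2, then r[8]=36)
r[11] = 48  (first piece 1, then r[10]=45)
One optimal cutting: 2 + 2 + 2 + 2 + 2 + 1 → $9 + $9 + $9 + $9 + $9 + $3 = $48.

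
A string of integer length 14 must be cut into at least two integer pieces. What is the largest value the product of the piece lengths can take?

Define f[k] = max over 1≤i<k of i · max(k−i, f[k−i]); the inner max lets the remainder stay uncut if that's better.
f[2] = 1*max(1,0) = 1*1 = 1
f[3] = 1*max(2,1) = 1*2 = 2
f[4] = 2*max(2,1) = 2*2 = 4
f[5] = 2*max(3,2) = 2*3 = 6
f[6] = 3*max(3,2) = 3*3 = 9
f[7] = 2*max(5,6) = 2*6 = 12
f[8] = 2*max(6,9) = 2*9 = 18
f[9] = 3*max(6,9) = 3*9 = 27
f[10] = 2*max(8,18) = 2*18 = 36
f[11] = 2*max(9,27) = 2*27 = 54
f[12] = 3*max(9,27) = 3*27 = 81
f[13] = 2*max(11,54) = 2*54 = 108
f[14] = 2*max(12,81) = 2*81 = 162
One optimal split: 3 + 3 + 3 + 3 + 2; product 3*3*3*3*2 = 162.

162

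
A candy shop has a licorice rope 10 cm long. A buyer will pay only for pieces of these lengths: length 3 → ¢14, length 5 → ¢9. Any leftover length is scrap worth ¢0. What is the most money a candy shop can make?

42

Let f[k] be the best obtainable value from length k. For each k, try every first piece i and keep the best of price[i] + f[k−i].
f[1] = 0
f[2] = 0
f[3] = 14
f[4] = 14
f[5] = 14
f[6] = 28  (first piece 3, then f[3]=14)
f[7] = 28
f[8] = 28
f[9] = 42  (first piece 3, then f[6]=28)
f[10] = 42
One optimal cutting: pieces 3 + 3 + 3 with 1 cm of scrap → ¢42.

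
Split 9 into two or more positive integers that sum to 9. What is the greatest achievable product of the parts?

Fill m[k] for k=2..9: at each k try every first piece i and multiply by the better of (k−i) uncut or m[k−i].
m[2] = 1×max(1,0) = 1×1 = 1
m[3] = 1×max(2,1) = 1×2 = 2
m[4] = 2×max(2,1) = 2×2 = 4
m[5] = 2×max(3,2) = 2×3 = 6
m[6] = 3×max(3,2) = 3×3 = 9
m[7] = 2×max(5,6) = 2×6 = 12
m[8] = 2×max(6,9) = 2×9 = 18
m[9] = 3×max(6,9) = 3×9 = 27
One optimal split: 3 + 3 + 3; product 3×3×3 = 27.

27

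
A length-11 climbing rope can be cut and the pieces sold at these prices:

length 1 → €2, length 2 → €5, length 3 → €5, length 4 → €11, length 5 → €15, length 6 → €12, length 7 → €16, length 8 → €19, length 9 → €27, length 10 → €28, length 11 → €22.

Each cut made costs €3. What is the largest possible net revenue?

Build v[k] bottom-up: v[k] = max over allowed piece i of (p[i] + v[k−i]) − 3 per cut.
v[1] = 2
v[2] = 5
v[3] = 5
v[4] = 11
v[5] = 15
v[6] = 14  (first piece 1, then v[5]=15)
v[7] = 17  (first piece 2, then v[5]=15)
v[8] = 19  (first piece 4, then v[4]=11)
v[9] = 27
v[10] = 28
v[11] = 29  (first piece 2, then v[9]=27)
One optimal plan: pieces 9 + 2 (1 cut) → €32 − €3 = €29.

29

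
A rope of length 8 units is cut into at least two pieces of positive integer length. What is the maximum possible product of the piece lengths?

18

Define f[k] = max over 1≤i<k of i · max(k−i, f[k−i]); the inner max lets the remainder stay uncut if that's better.
Small cases: f[2]=1, f[3]=2.
f[4] = max(1·3, 2·2, 3·1) = 4
f[5] = max(1·4, 2·3, 3·2, 4·1) = 6
f[6] = max(1·6, 2·4, 3·3, 4·2, 5·1) = 9
f[7] = max(1·9, 2·6, 3·4, 4·3, 5·2, 6·1) = 12
f[8] = max(1·12, 2·9, 3·6, …, 6·2, 7·1) = 18
One optimal split: 3 + 3 + 2; product 3·3·2 = 18.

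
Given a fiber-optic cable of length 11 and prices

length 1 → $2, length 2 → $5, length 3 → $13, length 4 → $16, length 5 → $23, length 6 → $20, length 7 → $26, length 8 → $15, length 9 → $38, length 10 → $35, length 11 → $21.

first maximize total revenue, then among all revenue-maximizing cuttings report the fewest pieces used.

3

Consider every possible first cut. r[k] is the best of p[i]+r[k−i] over all sellable i≤k.
r[1] = 2
r[2] = 5
r[3] = 13
r[4] = 16
r[5] = 23
r[6] = 26  (first piece 3, then r[3]=13)
r[7] = 29  (first piece 3, then r[4]=16)
r[8] = 36  (first piece 3, then r[5]=23)
r[9] = 39  (first piece 3, then r[6]=26)
r[10] = 46  (first piece 5, then r[5]=23)
r[11] = 49  (first piece 3, then r[8]=36)
Maximum revenue is $49.
Now minimize piece count subject to staying optimal: for each k, pieces[k] = 1 + min over i with p[i]+r[k−i]=r[k] of pieces[k−i].
pieces[8] = 2
pieces[9] = 2
pieces[10] = 2
pieces[11] = 3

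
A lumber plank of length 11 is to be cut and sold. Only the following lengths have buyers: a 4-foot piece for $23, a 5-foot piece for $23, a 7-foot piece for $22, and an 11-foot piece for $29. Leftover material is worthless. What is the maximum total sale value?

46

Let r[k] be the best obtainable value from length k. For each k, try every first piece i and keep the best of price[i] + r[k−i].
r[1] = 0
r[2] = 0
r[3] = 0
r[4] = 23
r[5] = max(23+0, 23+0) = 23
r[6] = max(23+0, 23+0) = 23
r[7] = max(23+0, 23+0, 22+0) = 23
r[8] = max(23+23, 23+0, 22+0) = 46
r[9] = max(23+23, 23+23, 22+0) = 46
r[10] = max(23+23, 23+23, 22+0) = 46
r[11] = max(23+23, 23+23, 22+23, 29+0) = 46
One optimal cutting: pieces 4 + 4 with 3 feet of scrap → $46.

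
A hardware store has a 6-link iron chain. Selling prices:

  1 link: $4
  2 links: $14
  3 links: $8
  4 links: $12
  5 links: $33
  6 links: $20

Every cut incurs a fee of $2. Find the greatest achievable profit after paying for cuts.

38

Let v[k] be the best obtainable value from length k. For each k, try every first piece i and keep the best of price[i] + v[k−i] minus the 2 cut fee when i<k.
v[1] = 4
v[2] = 14
v[3] = 16  (first piece 1, then v[2]=14)
v[4] = 26  (first piece 2, then v[2]=14)
v[5] = 33
v[6] = 38  (first piece 2, then v[4]=26)
One optimal plan: pieces 2 + 2 + 2 (2 cuts) → $42 − $4 = $38.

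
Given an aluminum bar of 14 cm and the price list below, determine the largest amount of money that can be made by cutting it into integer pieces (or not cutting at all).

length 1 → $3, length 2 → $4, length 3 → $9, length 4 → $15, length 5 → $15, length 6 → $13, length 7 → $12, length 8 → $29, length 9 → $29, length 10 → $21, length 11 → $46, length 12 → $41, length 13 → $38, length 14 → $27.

55

Let R[k] be the best obtainable value from length k. For each k, try every first piece i and keep the best of price[i] + R[k−i].
R[1] = 3
R[2] = max(3+3, 4+0) = 6
R[3] = max(3+6, 4+3, 9+0) = 9
R[4] = max(3+9, 4+6, 9+3, 15+0) = 15
R[5] = max(3+15, 4+9, 9+6, 15+3, 15+0) = 18
R[6] = max(3+18, 4+15, 9+9, 15+6, 15+3, 13+0) = 21
R[7] = max(3+21, 4+18, 9+15, …, 13+3, 12+0) = 24
R[8] = max(3+24, 4+21, 9+18, …, 12+3, 29+0) = 30
R[9] = max(3+30, 4+24, 9+21, …, 29+3, 29+0) = 33
R[10] = max(3+33, 4+30, 9+24, …, 29+3, 21+0) = 36
R[11] = max(3+36, 4+33, 9+30, …, 21+3, 46+0) = 46
R[12] = max(3+46, 4+36, 9+33, …, 46+3, 41+0) = 49
R[13] = max(3+49, 4+46, 9+36, …, 41+3, 38+0) = 52
R[14] = max(3+52, 4+49, 9+46, …, 38+3, 27+0) = 55
One optimal cutting: 11 + 1 + 1 + 1 → $46 + $3 + $3 + $3 = $55.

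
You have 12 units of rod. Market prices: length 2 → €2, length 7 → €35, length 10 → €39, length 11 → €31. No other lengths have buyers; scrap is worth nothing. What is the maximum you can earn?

41

Build best[k] bottom-up: best[k] = max over allowed piece i of (p[i] + best[k−i]).
best[1] = 0
best[2] = 2
best[3] = 2
best[4] = 4  (first piece 2, then best[2]=2)
best[5] = 4
best[6] = 6  (first piece 2, then best[4]=4)
best[7] = max(2+4, 35+0) = 35
best[8] = max(2+6, 35+0) = 35
best[9] = max(2+35, 35+2) = 37
best[10] = max(2+35, 35+2, 39+0) = 39
best[11] = max(2+37, 35+4, 39+0, 31+0) = 39
best[12] = max(2+39, 35+4, 39+2, 31+0) = 41
One optimal cutting: 10 + 2 → €41.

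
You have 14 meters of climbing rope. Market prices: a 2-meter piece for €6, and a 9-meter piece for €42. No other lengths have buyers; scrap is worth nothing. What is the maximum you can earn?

Let best[k] be the best obtainable value from length k. For each k, try every first piece i and keep the best of price[i] + best[k−i].
best[1] = 0
best[2] = 6
best[3] = 6
best[4] = 12  (first piece 2, then best[2]=6)
best[5] = 12
best[6] = 18  (first piece 2, then best[4]=12)
best[7] = 18
best[8] = 24  (first piece 2, then best[6]=18)
best[9] = max(6+18, 42+0) = 42
best[10] = max(6+24, 42+0) = 42
best[11] = max(6+42, 42+6) = 48
best[12] = max(6+42, 42+6) = 48
best[13] = max(6+48, 42+12) = 54
best[14] = max(6+48, 42+12) = 54
One optimal cutting: pieces 9 + 2 + 2 with 1 meter of scrap → €54.

54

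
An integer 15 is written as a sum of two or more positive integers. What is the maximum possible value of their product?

243

Define P[k] = max over 1≤i<k of i · max(k−i, P[k−i]); the inner max lets the remainder stay uncut if that's better.
Small cases: P[2]=1, P[3]=2, P[4]=4, P[5]=6, P[6]=9, P[7]=12, P[8]=18, P[9]=27.
P[10] = 2*max(8,18) = 2*18 = 36
P[11] = 2*max(9,27) = 2*27 = 54
P[12] = 3*max(9,27) = 3*27 = 81
P[13] = 2*max(11,54) = 2*54 = 108
P[14] = 2*max(12,81) = 2*81 = 162
P[15] = 3*max(12,81) = 3*81 = 243
One optimal split: 3 + 3 + 3 + 3 + 3; product 3*3*3*3*3 = 243.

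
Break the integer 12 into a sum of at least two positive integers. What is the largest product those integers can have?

81

Fill prod[k] for k=2..12: at each k try every first piece i and multiply by the better of (k−i) uncut or prod[k−i].
prod[2] = 1×max(1,0) = 1×1 = 1
prod[3] = 1×max(2,1) = 1×2 = 2
prod[4] = 2×max(2,1) = 2×2 = 4
prod[5] = 2×max(3,2) = 2×3 = 6
prod[6] = 3×max(3,2) = 3×3 = 9
prod[7] = 2×max(5,6) = 2×6 = 12
prod[8] = 2×max(6,9) = 2×9 = 18
prod[9] = 3×max(6,9) = 3×9 = 27
prod[10] = 2×max(8,18) = 2×18 = 36
prod[11] = 2×max(9,27) = 2×27 = 54
prod[12] = 3×max(9,27) = 3×27 = 81
One optimal split: 3 + 3 + 3 + 3; product 3×3×3×3 = 81.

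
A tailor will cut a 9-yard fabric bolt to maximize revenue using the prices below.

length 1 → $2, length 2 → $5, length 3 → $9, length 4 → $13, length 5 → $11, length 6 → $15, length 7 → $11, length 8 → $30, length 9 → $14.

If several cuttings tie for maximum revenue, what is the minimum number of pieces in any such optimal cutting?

Build r[k] bottom-up: r[k] = max over allowed piece i of (p[i] + r[k−i]).
r[1] = 2
r[2] = 5
r[3] = 9
r[4] = 13
r[5] = 15  (first piece 1, then r[4]=13)
r[6] = 18  (first piece 2, then r[4]=13)
r[7] = 22  (first piece 3, then r[4]=13)
r[8] = 30
r[9] = 32  (first piece 1, then r[8]=30)
Maximum revenue is $32.
Now minimize piece count subject to staying optimal: for each k, pieces[k] = 1 + min over i with p[i]+r[k−i]=r[k] of pieces[k−i].
pieces[6] = 2
pieces[7] = 2
pieces[8] = 1
pieces[9] = 2

2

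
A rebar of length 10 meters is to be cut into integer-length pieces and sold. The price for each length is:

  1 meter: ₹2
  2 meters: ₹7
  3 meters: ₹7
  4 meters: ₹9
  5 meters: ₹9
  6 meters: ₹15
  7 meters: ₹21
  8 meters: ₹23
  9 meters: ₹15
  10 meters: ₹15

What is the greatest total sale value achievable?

35

Build best[k] bottom-up: best[k] = max over allowed piece i of (p[i] + best[k−i]).
best[1] = 2
best[2] = 7
best[3] = 9  (first piece 1, then best[2]=7)
best[4] = 14  (first piece 2, then best[2]=7)
best[5] = 16  (first piece 1, then best[4]=14)
best[6] = 21  (first piece 2, then best[4]=14)
best[7] = 23  (first piece 1, then best[6]=21)
best[8] = 28  (first piece 2, then best[6]=21)
best[9] = 30  (first piece 1, then best[8]=28)
best[10] = 35  (first piece 2, then best[8]=28)
One optimal cutting: 2 + 2 + 2 + 2 + 2 → ₹7 + ₹7 + ₹7 + ₹7 + ₹7 = ₹35.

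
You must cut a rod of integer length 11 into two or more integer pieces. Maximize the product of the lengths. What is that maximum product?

54

Fill prod[k] for k=2..11: at each k try every first piece i and multiply by the better of (k−i) uncut or prod[k−i].
Small cases: prod[2]=1, prod[3]=2.
prod[4] = 2×max(2,1) = 2×2 = 4
prod[5] = 2×max(3,2) = 2×3 = 6
prod[6] = 3×max(3,2) = 3×3 = 9
prod[7] = 2×max(5,6) = 2×6 = 12
prod[8] = 2×max(6,9) = 2×9 = 18
prod[9] = 3×max(6,9) = 3×9 = 27
prod[10] = 2×max(8,18) = 2×18 = 36
prod[11] = 2×max(9,27) = 2×27 = 54
One optimal split: 3 + 3 + 3 + 2; product 3×3×3×2 = 54.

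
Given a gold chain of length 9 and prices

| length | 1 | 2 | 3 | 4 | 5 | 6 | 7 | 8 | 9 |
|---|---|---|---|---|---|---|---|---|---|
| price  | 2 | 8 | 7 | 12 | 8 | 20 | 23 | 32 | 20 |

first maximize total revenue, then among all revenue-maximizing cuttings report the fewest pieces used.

2

Build r[k] bottom-up: r[k] = max over allowed piece i of (p[i] + r[k−i]).
r[1] = 2
r[2] = max(2+2, 8+0) = 8
r[3] = max(2+8, 8+2, 7+0) = 10
r[4] = max(2+10, 8+8, 7+2, 12+0) = 16
r[5] = max(2+16, 8+10, 7+8, 12+2, 8+0) = 18
r[6] = max(2+18, 8+16, 7+10, 12+8, 8+2, 20+0) = 24
r[7] = max(2+24, 8+18, 7+16, …, 20+2, 23+0) = 26
r[8] = max(2+26, 8+24, 7+18, …, 23+2, 32+0) = 32
r[9] = max(2+32, 8+26, 7+24, …, 32+2, 20+0) = 34
Maximum revenue is $34.
Now minimize piece count subject to staying optimal: for each k, pieces[k] = 1 + min over i with p[i]+r[k−i]=r[k] of pieces[k−i].
pieces[6] = 3
pieces[7] = 4
pieces[8] = 1
pieces[9] = 2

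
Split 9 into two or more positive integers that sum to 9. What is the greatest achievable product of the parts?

Fill prod[k] for k=2..9: at each k try every first piece i and multiply by the better of (k−i) uncut or prod[k−i].
prod[2] = 1·max(1,0) = 1·1 = 1
prod[3] = 1·max(2,1) = 1·2 = 2
prod[4] = 2·max(2,1) = 2·2 = 4
prod[5] = 2·max(3,2) = 2·3 = 6
prod[6] = 3·max(3,2) = 3·3 = 9
prod[7] = 2·max(5,6) = 2·6 = 12
prod[8] = 2·max(6,9) = 2·9 = 18
prod[9] = 3·max(6,9) = 3·9 = 27
One optimal split: 3 + 3 + 3; product 3·3·3 = 27.

27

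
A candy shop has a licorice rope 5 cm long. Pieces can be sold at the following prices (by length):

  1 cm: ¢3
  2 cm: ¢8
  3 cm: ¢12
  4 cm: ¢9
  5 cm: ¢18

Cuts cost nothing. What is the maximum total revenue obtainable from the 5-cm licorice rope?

20

Build R[k] bottom-up: R[k] = max over allowed piece i of (p[i] + R[k−i]).
R[1] = 3
R[2] = max(3+3, 8+0) = 8
R[3] = max(3+8, 8+3, 12+0) = 12
R[4] = max(3+12, 8+8, 12+3, 9+0) = 16
R[5] = max(3+16, 8+12, 12+8, 9+3, 18+0) = 20
One optimal cutting: 3 + 2 → ¢12 + ¢8 = ¢20.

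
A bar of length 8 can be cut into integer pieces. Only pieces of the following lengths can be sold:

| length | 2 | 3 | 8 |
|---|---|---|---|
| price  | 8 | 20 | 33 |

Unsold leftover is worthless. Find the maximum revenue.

Let f[k] be the best obtainable value from length k. For each k, try every first piece i and keep the best of price[i] + f[k−i].
f[1] = 0
f[2] = 8
f[3] = 20
f[4] = 20
f[5] = 28  (first piece 2, then f[3]=20)
f[6] = 40  (first piece 3, then f[3]=20)
f[7] = 40
f[8] = 48  (first piece 2, then f[6]=40)
One optimal cutting: 3 + 3 + 2 → €48.

48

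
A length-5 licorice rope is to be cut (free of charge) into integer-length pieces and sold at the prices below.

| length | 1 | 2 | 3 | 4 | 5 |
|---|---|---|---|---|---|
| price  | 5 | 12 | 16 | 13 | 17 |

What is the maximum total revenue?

29

Build v[k] bottom-up: v[k] = max over allowed piece i of (p[i] + v[k−i]).
v[1] = 5
v[2] = max(5+5, 12+0) = 12
v[3] = max(5+12, 12+5, 16+0) = 17
v[4] = max(5+17, 12+12, 16+5, 13+0) = 24
v[5] = max(5+24, 12+17, 16+12, 13+5, 17+0) = 29
One optimal cutting: 2 + 2 + 1 → ¢12 + ¢12 + ¢5 = ¢29.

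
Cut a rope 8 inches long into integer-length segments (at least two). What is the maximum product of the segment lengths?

18

Fill g[k] for k=2..8: at each k try every first piece i and multiply by the better of (k−i) uncut or g[k−i].
g[2] = 1×max(1,0) = 1×1 = 1
g[3] = max(1×2, 2×1) = 2
g[4] = max(1×3, 2×2, 3×1) = 4
g[5] = max(1×4, 2×3, 3×2, 4×1) = 6
g[6] = max(1×6, 2×4, 3×3, 4×2, 5×1) = 9
g[7] = max(1×9, 2×6, 3×4, 4×3, 5×2, 6×1) = 12
g[8] = max(1×12, 2×9, 3×6, …, 6×2, 7×1) = 18
One optimal split: 3 + 3 + 2; product 3×3×2 = 18.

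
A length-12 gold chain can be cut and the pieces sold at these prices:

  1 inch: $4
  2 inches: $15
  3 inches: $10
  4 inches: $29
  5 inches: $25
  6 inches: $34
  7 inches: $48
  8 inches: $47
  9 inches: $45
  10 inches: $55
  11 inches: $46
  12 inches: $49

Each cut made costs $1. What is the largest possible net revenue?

Consider every possible first cut. r[k] is the best of p[i]+r[k−i] over all sellable i≤k, charging 1 whenever i<k.
r[1] = 4
r[2] = 15
r[3] = 18  (first piece 1, then r[2]=15)
r[4] = 29  (first piece 2, then r[2]=15)
r[5] = 32  (first piece 1, then r[4]=29)
r[6] = 43  (first piece 2, then r[4]=29)
r[7] = 48
r[8] = 57  (first piece 2, then r[6]=43)
r[9] = 62  (first piece 2, then r[7]=48)
r[10] = 71  (first piece 2, then r[8]=57)
r[11] = 76  (first piece 2, then r[9]=62)
r[12] = 85  (first piece 2, then r[10]=71)
One optimal plan: pieces 2 + 2 + 2 + 2 + 2 + 2 (5 cuts) → $90 − $5 = $85.

85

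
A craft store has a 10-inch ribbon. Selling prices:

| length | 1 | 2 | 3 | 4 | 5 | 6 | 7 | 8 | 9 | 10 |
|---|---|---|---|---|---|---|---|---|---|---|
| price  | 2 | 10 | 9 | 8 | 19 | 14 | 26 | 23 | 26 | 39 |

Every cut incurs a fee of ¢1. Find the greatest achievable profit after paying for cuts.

Let r[k] be the best obtainable value from length k. For each k, try every first piece i and keep the best of price[i] + r[k−i] minus the 1 cut fee when i<k.
r[1] = 2
r[2] = 10
r[3] = 11  (first piece 1, then r[2]=10)
r[4] = 19  (first piece 2, then r[2]=10)
r[5] = 20  (first piece 1, then r[4]=19)
r[6] = 28  (first piece 2, then r[4]=19)
r[7] = 29  (first piece 1, then r[6]=28)
r[8] = 37  (first piece 2, then r[6]=28)
r[9] = 38  (first piece 1, then r[8]=37)
r[10] = 46  (first piece 2, then r[8]=37)
One optimal plan: pieces 2 + 2 + 2 + 2 + 2 (4 cuts) → ¢50 − ¢4 = ¢46.

46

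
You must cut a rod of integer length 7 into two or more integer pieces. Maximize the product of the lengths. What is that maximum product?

12

Let prod[k] be the best product for length k (with at least one cut). For each first piece i, the rest contributes max(k−i, prod[k−i]).
prod[2] = 1*max(1,0) = 1*1 = 1
prod[3] = 1*max(2,1) = 1*2 = 2
prod[4] = 2*max(2,1) = 2*2 = 4
prod[5] = 2*max(3,2) = 2*3 = 6
prod[6] = 3*max(3,2) = 3*3 = 9
prod[7] = 2*max(5,6) = 2*6 = 12
One optimal split: 3 + 2 + 2; product 3*2*2 = 12.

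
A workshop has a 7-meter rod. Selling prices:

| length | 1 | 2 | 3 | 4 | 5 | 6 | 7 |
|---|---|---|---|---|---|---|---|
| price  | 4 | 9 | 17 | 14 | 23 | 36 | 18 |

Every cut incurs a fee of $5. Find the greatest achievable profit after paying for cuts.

Consider every possible first cut. r[k] is the best of p[i]+r[k−i] over all sellable i≤k, charging 5 whenever i<k.
r[1] = 4
r[2] = max(4+4-5, 9+0) = 9
r[3] = max(4+9-5, 9+4-5, 17+0) = 17
r[4] = max(4+17-5, 9+9-5, 17+4-5, 14+0) = 16
r[5] = max(4+16-5, 9+17-5, 17+9-5, 14+4-5, 23+0) = 23
r[6] = max(4+23-5, 9+16-5, 17+17-5, 14+9-5, 23+4-5, 36+0) = 36
r[7] = max(4+36-5, 9+23-5, 17+16-5, …, 36+4-5, 18+0) = 35
One optimal plan: pieces 6 + 1 (1 cut) → $40 − $5 = $35.

35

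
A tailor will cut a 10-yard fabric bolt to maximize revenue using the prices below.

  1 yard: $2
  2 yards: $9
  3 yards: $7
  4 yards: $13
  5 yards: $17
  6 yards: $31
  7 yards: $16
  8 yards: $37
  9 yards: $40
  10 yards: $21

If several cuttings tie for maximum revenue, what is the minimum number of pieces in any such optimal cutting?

Consider every possible first cut. r[k] is the best of p[i]+r[k−i] over all sellable i≤k.
r[1] = 2
r[2] = 9
r[3] = 11  (first piece 1, then r[2]=9)
r[4] = 18  (first piece 2, then r[2]=9)
r[5] = 20  (first piece 1, then r[4]=18)
r[6] = 31
r[7] = 33  (first piece 1, then r[6]=31)
r[8] = 40  (first piece 2, then r[6]=31)
r[9] = 42  (first piece 1, then r[8]=40)
r[10] = 49  (first piece 2, then r[8]=40)
Maximum revenue is $49.
Now minimize piece count subject to staying optimal: for each k, pieces[k] = 1 + min over i with p[i]+r[k−i]=r[k] of pieces[k−i].
pieces[7] = 2
pieces[8] = 2
pieces[9] = 3
pieces[10] = 3

3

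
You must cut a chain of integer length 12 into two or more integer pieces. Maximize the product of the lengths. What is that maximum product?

Let P[k] be the best product for length k (with at least one cut). For each first piece i, the rest contributes max(k−i, P[k−i]).
P[2] = 1·max(1,0) = 1·1 = 1
P[3] = 1·max(2,1) = 1·2 = 2
P[4] = 2·max(2,1) = 2·2 = 4
P[5] = 2·max(3,2) = 2·3 = 6
P[6] = 3·max(3,2) = 3·3 = 9
P[7] = 2·max(5,6) = 2·6 = 12
P[8] = 2·max(6,9) = 2·9 = 18
P[9] = 3·max(6,9) = 3·9 = 27
P[10] = 2·max(8,18) = 2·18 = 36
P[11] = 2·max(9,27) = 2·27 = 54
P[12] = 3·max(9,27) = 3·27 = 81
One optimal split: 3 + 3 + 3 + 3; product 3·3·3·3 = 81.

81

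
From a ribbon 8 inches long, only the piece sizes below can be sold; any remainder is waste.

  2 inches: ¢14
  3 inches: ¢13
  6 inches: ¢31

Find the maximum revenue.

Consider every possible first cut. f[k] is the best of p[i]+f[k−i] over all sellable i≤k.
f[1] = 0
f[2] = 14
f[3] = 14
f[4] = 28  (first piece 2, then f[2]=14)
f[5] = 28
f[6] = 42  (first piece 2, then f[4]=28)
f[7] = 42
f[8] = 56  (first piece 2, then f[6]=42)
One optimal cutting: 2 + 2 + 2 + 2 → ¢56.

56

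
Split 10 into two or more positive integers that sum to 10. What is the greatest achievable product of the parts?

36

Define f[k] = max over 1≤i<k of i · max(k−i, f[k−i]); the inner max lets the remainder stay uncut if that's better.
f[2] = 1×max(1,0) = 1×1 = 1
f[3] = 1×max(2,1) = 1×2 = 2
f[4] = 2×max(2,1) = 2×2 = 4
f[5] = 2×max(3,2) = 2×3 = 6
f[6] = 3×max(3,2) = 3×3 = 9
f[7] = 2×max(5,6) = 2×6 = 12
f[8] = 2×max(6,9) = 2×9 = 18
f[9] = 3×max(6,9) = 3×9 = 27
f[10] = 2×max(8,18) = 2×18 = 36
One optimal split: 3 + 3 + 2 + 2; product 3×3×2×2 = 36.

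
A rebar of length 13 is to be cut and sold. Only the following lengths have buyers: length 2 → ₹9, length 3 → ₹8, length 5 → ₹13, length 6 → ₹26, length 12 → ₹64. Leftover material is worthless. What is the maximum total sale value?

64

Let f[k] be the best obtainable value from length k. For each k, try every first piece i and keep the best of price[i] + f[k−i].
f[1] = 0
f[2] = 9
f[3] = 9
f[4] = 18  (first piece 2, then f[2]=9)
f[5] = 18
f[6] = 27  (first piece 2, then f[4]=18)
f[7] = 27
f[8] = 36  (first piece 2, then f[6]=27)
f[9] = 36
f[10] = 45  (first piece 2, then f[8]=36)
f[11] = 45
f[12] = 64
f[13] = 64
One optimal cutting: pieces 12 with 1 meter of scrap → ₹64.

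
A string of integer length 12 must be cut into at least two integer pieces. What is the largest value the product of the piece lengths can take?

Fill P[k] for k=2..12: at each k try every first piece i and multiply by the better of (k−i) uncut or P[k−i].
Small cases: P[2]=1, P[3]=2, P[4]=4, P[5]=6.
P[6] = 3×max(3,2) = 3×3 = 9
P[7] = 2×max(5,6) = 2×6 = 12
P[8] = 2×max(6,9) = 2×9 = 18
P[9] = 3×max(6,9) = 3×9 = 27
P[10] = 2×max(8,18) = 2×18 = 36
P[11] = 2×max(9,27) = 2×27 = 54
P[12] = 3×max(9,27) = 3×27 = 81
One optimal split: 3 + 3 + 3 + 3; product 3×3×3×3 = 81.

81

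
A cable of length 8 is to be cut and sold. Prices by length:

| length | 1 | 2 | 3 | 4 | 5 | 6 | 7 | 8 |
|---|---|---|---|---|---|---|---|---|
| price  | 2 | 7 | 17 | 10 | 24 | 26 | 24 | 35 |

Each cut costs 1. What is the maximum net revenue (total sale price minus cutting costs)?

40

Build v[k] bottom-up: v[k] = max over allowed piece i of (p[i] + v[k−i]) − 1 per cut.
v[1] = 2
v[2] = max(2+2-1, 7+0) = 7
v[3] = max(2+7-1, 7+2-1, 17+0) = 17
v[4] = max(2+17-1, 7+7-1, 17+2-1, 10+0) = 18
v[5] = max(2+18-1, 7+17-1, 17+7-1, 10+2-1, 24+0) = 24
v[6] = max(2+24-1, 7+18-1, 17+17-1, 10+7-1, 24+2-1, 26+0) = 33
v[7] = max(2+33-1, 7+24-1, 17+18-1, …, 26+2-1, 24+0) = 34
v[8] = max(2+34-1, 7+33-1, 17+24-1, …, 24+2-1, 35+0) = 40
One optimal plan: pieces 5 + 3 (1 cut) → 41 − 1 = 40.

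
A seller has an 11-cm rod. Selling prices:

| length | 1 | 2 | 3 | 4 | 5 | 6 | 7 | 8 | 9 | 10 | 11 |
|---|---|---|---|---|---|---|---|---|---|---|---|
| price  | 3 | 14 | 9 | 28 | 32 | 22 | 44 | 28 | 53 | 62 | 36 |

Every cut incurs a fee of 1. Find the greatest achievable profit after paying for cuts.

72

Let r[k] be the best obtainable value from length k. For each k, try every first piece i and keep the best of price[i] + r[k−i] minus the 1 cut fee when i<k.
r[1] = 3
r[2] = 14
r[3] = 16  (first piece 1, then r[2]=14)
r[4] = 28
r[5] = 32
r[6] = 41  (first piece 2, then r[4]=28)
r[7] = 45  (first piece 2, then r[5]=32)
r[8] = 55  (first piece 4, then r[4]=28)
r[9] = 59  (first piece 4, then r[5]=32)
r[10] = 68  (first piece 2, then r[8]=55)
r[11] = 72  (first piece 2, then r[9]=59)
One optimal plan: pieces 5 + 4 + 2 (2 cuts) → 74 − 2 = 72.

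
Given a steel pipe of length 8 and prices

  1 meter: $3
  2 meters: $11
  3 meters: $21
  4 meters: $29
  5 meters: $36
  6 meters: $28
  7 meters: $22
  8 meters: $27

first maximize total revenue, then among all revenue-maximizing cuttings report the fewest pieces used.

2

Let r[k] be the best obtainable value from length k. For each k, try every first piece i and keep the best of price[i] + r[k−i].
r[1] = 3
r[2] = max(3+3, 11+0) = 11
r[3] = max(3+11, 11+3, 21+0) = 21
r[4] = max(3+21, 11+11, 21+3, 29+0) = 29
r[5] = max(3+29, 11+21, 21+11, 29+3, 36+0) = 36
r[6] = max(3+36, 11+29, 21+21, 29+11, 36+3, 28+0) = 42
r[7] = max(3+42, 11+36, 21+29, …, 28+3, 22+0) = 50
r[8] = max(3+50, 11+42, 21+36, …, 22+3, 27+0) = 58
Maximum revenue is $58.
Now minimize piece count subject to staying optimal: for each k, pieces[k] = 1 + min over i with p[i]+r[k−i]=r[k] of pieces[k−i].
pieces[5] = 1
pieces[6] = 2
pieces[7] = 2
pieces[8] = 2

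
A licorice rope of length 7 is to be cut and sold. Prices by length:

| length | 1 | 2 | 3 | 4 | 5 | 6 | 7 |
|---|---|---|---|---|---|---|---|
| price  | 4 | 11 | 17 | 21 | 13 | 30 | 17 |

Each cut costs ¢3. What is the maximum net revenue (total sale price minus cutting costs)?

Let v[k] be the best obtainable value from length k. For each k, try every first piece i and keep the best of price[i] + v[k−i] minus the 3 cut fee when i<k.
v[1] = 4
v[2] = max(4+4-3, 11+0) = 11
v[3] = max(4+11-3, 11+4-3, 17+0) = 17
v[4] = max(4+17-3, 11+11-3, 17+4-3, 21+0) = 21
v[5] = max(4+21-3, 11+17-3, 17+11-3, 21+4-3, 13+0) = 25
v[6] = max(4+25-3, 11+21-3, 17+17-3, 21+11-3, 13+4-3, 30+0) = 31
v[7] = max(4+31-3, 11+25-3, 17+21-3, …, 30+4-3, 17+0) = 35
One optimal plan: pieces 4 + 3 (1 cut) → ¢38 − ¢3 = ¢35.

35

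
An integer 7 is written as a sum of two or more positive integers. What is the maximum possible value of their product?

Define prod[k] = max over 1≤i<k of i · max(k−i, prod[k−i]); the inner max lets the remainder stay uncut if that's better.
prod[2] = 1×max(1,0) = 1×1 = 1
prod[3] = 1×max(2,1) = 1×2 = 2
prod[4] = 2×max(2,1) = 2×2 = 4
prod[5] = 2×max(3,2) = 2×3 = 6
prod[6] = 3×max(3,2) = 3×3 = 9
prod[7] = 2×max(5,6) = 2×6 = 12
One optimal split: 3 + 2 + 2; product 3×2×2 = 12.

12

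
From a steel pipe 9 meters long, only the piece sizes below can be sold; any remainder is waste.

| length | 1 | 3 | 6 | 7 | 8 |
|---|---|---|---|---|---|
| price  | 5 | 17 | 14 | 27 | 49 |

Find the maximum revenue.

54

Consider every possible first cut. best[k] is the best of p[i]+best[k−i] over all sellable i≤k.
best[1] = 5
best[2] = 10  (first piece 1, then best[1]=5)
best[3] = 17
best[4] = 22  (first piece 1, then best[3]=17)
best[5] = 27  (first piece 1, then best[4]=22)
best[6] = 34  (first piece 3, then best[3]=17)
best[7] = 39  (first piece 1, then best[6]=34)
best[8] = 49
best[9] = 54  (first piece 1, then best[8]=49)
One optimal cutting: 8 + 1 → $54.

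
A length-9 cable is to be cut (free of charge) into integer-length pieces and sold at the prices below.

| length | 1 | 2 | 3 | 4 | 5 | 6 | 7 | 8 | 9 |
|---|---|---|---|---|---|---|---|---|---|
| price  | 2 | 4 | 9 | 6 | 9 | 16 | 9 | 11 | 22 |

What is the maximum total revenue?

Let R[k] be the best obtainable value from length k. For each k, try every first piece i and keep the best of price[i] + R[k−i].
R[1] = 2
R[2] = max(2+2, 4+0) = 4
R[3] = max(2+4, 4+2, 9+0) = 9
R[4] = max(2+9, 4+4, 9+2, 6+0) = 11
R[5] = max(2+11, 4+9, 9+4, 6+2, 9+0) = 13
R[6] = max(2+13, 4+11, 9+9, 6+4, 9+2, 16+0) = 18
R[7] = max(2+18, 4+13, 9+11, …, 16+2, 9+0) = 20
R[8] = max(2+20, 4+18, 9+13, …, 9+2, 11+0) = 22
R[9] = max(2+22, 4+20, 9+18, …, 11+2, 22+0) = 27
One optimal cutting: 3 + 3 + 3 → 9 + 9 + 9 = 27.

27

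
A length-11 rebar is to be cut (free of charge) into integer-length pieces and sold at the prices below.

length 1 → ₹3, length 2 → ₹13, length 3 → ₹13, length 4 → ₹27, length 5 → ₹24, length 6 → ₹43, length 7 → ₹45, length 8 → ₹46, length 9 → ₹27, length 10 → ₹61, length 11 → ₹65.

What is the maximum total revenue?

73

Consider every possible first cut. R[k] is the best of p[i]+R[k−i] over all sellable i≤k.
R[1] = 3
R[2] = 13
R[3] = 16  (first piece 1, then R[2]=13)
R[4] = 27
R[5] = 30  (first piece 1, then R[4]=27)
R[6] = 43
R[7] = 46  (first piece 1, then R[6]=43)
R[8] = 56  (first piece 2, then R[6]=43)
R[9] = 59  (first piece 1, then R[8]=56)
R[10] = 70  (first piece 4, then R[6]=43)
R[11] = 73  (first piece 1, then R[10]=70)
One optimal cutting: 6 + 4 + 1 → ₹43 + ₹27 + ₹3 = ₹73.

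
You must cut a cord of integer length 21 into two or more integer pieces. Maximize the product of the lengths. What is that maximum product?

Define g[k] = max over 1≤i<k of i · max(k−i, g[k−i]); the inner max lets the remainder stay uncut if that's better.
g[2] = 1·max(1,0) = 1·1 = 1
g[3] = max(1·2, 2·1) = 2
g[4] = max(1·3, 2·2, 3·1) = 4
g[5] = max(1·4, 2·3, 3·2, 4·1) = 6
g[6] = max(1·6, 2·4, 3·3, 4·2, 5·1) = 9
g[7] = max(1·9, 2·6, 3·4, 4·3, 5·2, 6·1) = 12
g[8] = max(1·12, 2·9, 3·6, …, 6·2, 7·1) = 18
g[9] = max(1·18, 2·12, 3·9, …, 7·2, 8·1) = 27
g[10] = max(1·27, 2·18, 3·12, …, 8·2, 9·1) = 36
g[11] = max(1·36, 2·27, 3·18, …, 9·2, 10·1) = 54
g[12] = max(1·54, 2·36, 3·27, …, 10·2, 11·1) = 81
g[13] = max(1·81, 2·54, 3·36, …, 11·2, 12·1) = 108
g[14] = max(1·108, 2·81, 3·54, …, 12·2, 13·1) = 162
g[15] = max(1·162, 2·108, 3·81, …, 13·2, 14·1) = 243
g[16] = max(1·243, 2·162, 3·108, …, 14·2, 15·1) = 324
g[17] = max(1·324, 2·243, 3·162, …, 15·2, 16·1) = 486
g[18] = max(1·486, 2·324, 3·243, …, 16·2, 17·1) = 729
g[19] = max(1·729, 2·486, 3·324, …, 17·2, 18·1) = 972
g[20] = max(1·972, 2·729, 3·486, …, 18·2, 19·1) = 1458
g[21] = max(1·1458, 2·972, 3·729, …, 19·2, 20·1) = 2187
One optimal split: 3 + 3 + 3 + 3 + 3 + 3 + 3; product 3·3·3·3·3·3·3 = 2187.

2187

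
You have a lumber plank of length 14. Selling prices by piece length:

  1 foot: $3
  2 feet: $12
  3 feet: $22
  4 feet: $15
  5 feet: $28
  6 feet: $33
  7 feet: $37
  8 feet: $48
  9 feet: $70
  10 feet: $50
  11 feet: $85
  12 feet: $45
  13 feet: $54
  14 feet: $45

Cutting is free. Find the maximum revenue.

107

Build R[k] bottom-up: R[k] = max over allowed piece i of (p[i] + R[k−i]).
R[1] = 3
R[2] = max(3+3, 12+0) = 12
R[3] = max(3+12, 12+3, 22+0) = 22
R[4] = max(3+22, 12+12, 22+3, 15+0) = 25
R[5] = max(3+25, 12+22, 22+12, 15+3, 28+0) = 34
R[6] = max(3+34, 12+25, 22+22, 15+12, 28+3, 33+0) = 44
R[7] = max(3+44, 12+34, 22+25, …, 33+3, 37+0) = 47
R[8] = max(3+47, 12+44, 22+34, …, 37+3, 48+0) = 56
R[9] = max(3+56, 12+47, 22+44, …, 48+3, 70+0) = 70
R[10] = max(3+70, 12+56, 22+47, …, 70+3, 50+0) = 73
R[11] = max(3+73, 12+70, 22+56, …, 50+3, 85+0) = 85
R[12] = max(3+85, 12+73, 22+70, …, 85+3, 45+0) = 92
R[13] = max(3+92, 12+85, 22+73, …, 45+3, 54+0) = 97
R[14] = max(3+97, 12+92, 22+85, …, 54+3, 45+0) = 107
One optimal cutting: 11 + 3 → $85 + $22 = $107.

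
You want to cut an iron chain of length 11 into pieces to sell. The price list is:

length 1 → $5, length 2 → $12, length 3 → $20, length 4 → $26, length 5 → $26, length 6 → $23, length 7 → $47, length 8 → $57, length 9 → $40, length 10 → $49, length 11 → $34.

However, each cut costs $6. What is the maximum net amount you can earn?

71

Consider every possible first cut. r[k] is the best of p[i]+r[k−i] over all sellable i≤k, charging 6 whenever i<k.
r[1] = 5
r[2] = max(5+5-6, 12+0) = 12
r[3] = max(5+12-6, 12+5-6, 20+0) = 20
r[4] = max(5+20-6, 12+12-6, 20+5-6, 26+0) = 26
r[5] = max(5+26-6, 12+20-6, 20+12-6, 26+5-6, 26+0) = 26
r[6] = max(5+26-6, 12+26-6, 20+20-6, 26+12-6, 26+5-6, 23+0) = 34
r[7] = max(5+34-6, 12+26-6, 20+26-6, …, 23+5-6, 47+0) = 47
r[8] = max(5+47-6, 12+34-6, 20+26-6, …, 47+5-6, 57+0) = 57
r[9] = max(5+57-6, 12+47-6, 20+34-6, …, 57+5-6, 40+0) = 56
r[10] = max(5+56-6, 12+57-6, 20+47-6, …, 40+5-6, 49+0) = 63
r[11] = max(5+63-6, 12+56-6, 20+57-6, …, 49+5-6, 34+0) = 71
One optimal plan: pieces 8 + 3 (1 cut) → $77 − $6 = $71.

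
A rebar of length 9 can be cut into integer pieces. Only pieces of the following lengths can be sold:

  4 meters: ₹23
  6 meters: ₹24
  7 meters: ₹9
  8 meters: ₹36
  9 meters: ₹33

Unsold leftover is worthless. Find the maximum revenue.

Let r[k] be the best obtainable value from length k. For each k, try every first piece i and keep the best of price[i] + r[k−i].
r[1] = 0
r[2] = 0
r[3] = 0
r[4] = 23
r[5] = 23
r[6] = 24
r[7] = 24
r[8] = 46  (first piece 4, then r[4]=23)
r[9] = 46
One optimal cutting: pieces 4 + 4 with 1 meter of scrap → ₹46.

46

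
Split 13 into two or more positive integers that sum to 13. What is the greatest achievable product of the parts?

108

Fill P[k] for k=2..13: at each k try every first piece i and multiply by the better of (k−i) uncut or P[k−i].
Small cases: P[2]=1, P[3]=2, P[4]=4, P[5]=6, P[6]=9.
P[7] = max(1·9, 2·6, 3·4, 4·3, 5·2, 6·1) = 12
P[8] = max(1·12, 2·9, 3·6, …, 6·2, 7·1) = 18
P[9] = max(1·18, 2·12, 3·9, …, 7·2, 8·1) = 27
P[10] = max(1·27, 2·18, 3·12, …, 8·2, 9·1) = 36
P[11] = max(1·36, 2·27, 3·18, …, 9·2, 10·1) = 54
P[12] = max(1·54, 2·36, 3·27, …, 10·2, 11·1) = 81
P[13] = max(1·81, 2·54, 3·36, …, 11·2, 12·1) = 108
One optimal split: 3 + 3 + 3 + 2 + 2; product 3·3·3·2·2 = 108.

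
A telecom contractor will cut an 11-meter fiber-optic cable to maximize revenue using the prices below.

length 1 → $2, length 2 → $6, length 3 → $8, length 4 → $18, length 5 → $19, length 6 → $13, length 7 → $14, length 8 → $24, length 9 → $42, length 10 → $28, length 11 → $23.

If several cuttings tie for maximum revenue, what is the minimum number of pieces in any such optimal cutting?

Let r[k] be the best obtainable value from length k. For each k, try every first piece i and keep the best of price[i] + r[k−i].
r[1] = 2
r[2] = 6
r[3] = 8  (first piece 1, then r[2]=6)
r[4] = 18
r[5] = 20  (first piece 1, then r[4]=18)
r[6] = 24  (first piece 2, then r[4]=18)
r[7] = 26  (first piece 1, then r[6]=24)
r[8] = 36  (first piece 4, then r[4]=18)
r[9] = 42
r[10] = 44  (first piece 1, then r[9]=42)
r[11] = 48  (first piece 2, then r[9]=42)
Maximum revenue is $48.
Now minimize piece count subject to staying optimal: for each k, pieces[k] = 1 + min over i with p[i]+r[k−i]=r[k] of pieces[k−i].
pieces[8] = 2
pieces[9] = 1
pieces[10] = 2
pieces[11] = 2

2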